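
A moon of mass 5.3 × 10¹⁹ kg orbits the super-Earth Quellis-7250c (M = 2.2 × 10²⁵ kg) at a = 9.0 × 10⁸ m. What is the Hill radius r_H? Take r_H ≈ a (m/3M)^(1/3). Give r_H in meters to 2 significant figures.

r_H ≈ a (m/3M)^(1/3)
    = (9.0 × 10⁸) × (5.3 × 10¹⁹ / (3 × 2.2 × 10²⁵))^(1/3)
    = 8.4 × 10⁶ m

8.4 × 10⁶ m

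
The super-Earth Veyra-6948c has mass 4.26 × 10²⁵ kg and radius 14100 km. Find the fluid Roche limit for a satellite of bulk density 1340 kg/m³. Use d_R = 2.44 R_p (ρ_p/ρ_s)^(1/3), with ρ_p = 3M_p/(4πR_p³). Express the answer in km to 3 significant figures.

48000 km

ρ_p = 3M_p/(4πR_p³) = 3 × (4.26 × 10²⁵) / (4π × (1.41 × 10⁷ m)³) = 3630 kg/m³
d_R = 2.44 × 14100 km × (3630/1340)^(1/3)
    = 48000 km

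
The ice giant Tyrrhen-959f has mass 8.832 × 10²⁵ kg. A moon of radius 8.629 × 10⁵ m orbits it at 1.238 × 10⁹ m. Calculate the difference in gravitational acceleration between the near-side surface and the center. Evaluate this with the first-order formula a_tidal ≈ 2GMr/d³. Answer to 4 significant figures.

Δa = 2GMr/d³
   = 2 × (6.674 × 10⁻¹¹) × (8.832 × 10²⁵) × (8.629 × 10⁵) / (1.238 × 10⁹)³
   = 5.361 × 10⁻⁶ m/s²

5.361 × 10⁻⁶ m/s²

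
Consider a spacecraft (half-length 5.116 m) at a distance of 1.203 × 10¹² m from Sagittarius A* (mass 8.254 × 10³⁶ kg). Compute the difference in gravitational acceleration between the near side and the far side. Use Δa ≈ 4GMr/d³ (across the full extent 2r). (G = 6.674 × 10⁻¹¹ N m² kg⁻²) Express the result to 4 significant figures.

6.475 × 10⁻⁹ m/s²

Δg = 4GMr/d³
   = 4 × (6.674 × 10⁻¹¹) × (8.254 × 10³⁶) × (5.116) / (1.203 × 10¹²)³
   = 6.475 × 10⁻⁹ m/s²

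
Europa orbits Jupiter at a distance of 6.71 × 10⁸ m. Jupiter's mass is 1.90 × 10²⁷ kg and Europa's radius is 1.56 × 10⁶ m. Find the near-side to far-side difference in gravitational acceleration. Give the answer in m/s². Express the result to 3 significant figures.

Δa = 4GMr/d³
   = 4 × (6.674 × 10⁻¹¹) × (1.90 × 10²⁷) × (1.56 × 10⁶) / (6.71 × 10⁸)³
   = 2.62 × 10⁻³ m/s²

2.62 × 10⁻³ m/s²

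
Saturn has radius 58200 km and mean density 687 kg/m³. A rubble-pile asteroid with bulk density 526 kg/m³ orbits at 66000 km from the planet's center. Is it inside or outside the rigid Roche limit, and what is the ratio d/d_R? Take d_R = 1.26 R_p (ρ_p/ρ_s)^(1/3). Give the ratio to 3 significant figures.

d_R = 1.26 × (58200 km) × (687/526)^(1/3) = 80160 km
d/d_R = (66000) / (80160) = 0.823
Since d/d_R < 1, the body is inside the Roche limit.

inside; d/d_R ≈ 0.823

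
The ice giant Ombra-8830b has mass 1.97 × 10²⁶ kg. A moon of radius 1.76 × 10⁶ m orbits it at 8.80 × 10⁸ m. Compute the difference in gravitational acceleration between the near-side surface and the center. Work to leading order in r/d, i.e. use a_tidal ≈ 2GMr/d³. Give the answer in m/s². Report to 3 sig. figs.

Δa = 2GMr/d³
   = 2 × (6.674 × 10⁻¹¹) × (1.97 × 10²⁶) × (1.76 × 10⁶) / (8.80 × 10⁸)³
   = 6.79 × 10⁻⁵ m/s²

6.79 × 10⁻⁵ m/s²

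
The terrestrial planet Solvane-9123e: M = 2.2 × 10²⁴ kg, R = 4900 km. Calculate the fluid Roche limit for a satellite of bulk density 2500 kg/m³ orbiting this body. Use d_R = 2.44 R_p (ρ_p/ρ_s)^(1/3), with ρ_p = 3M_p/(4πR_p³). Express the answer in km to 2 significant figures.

ρ_p = 3M_p/(4πR_p³) = 3 × (2.2 × 10²⁴) / (4π × (4.9 × 10⁶ m)³) = 4500 kg/m³
d_R = 2.44 × 4900 km × (4500/2500)^(1/3)
    = 15000 km

15000 km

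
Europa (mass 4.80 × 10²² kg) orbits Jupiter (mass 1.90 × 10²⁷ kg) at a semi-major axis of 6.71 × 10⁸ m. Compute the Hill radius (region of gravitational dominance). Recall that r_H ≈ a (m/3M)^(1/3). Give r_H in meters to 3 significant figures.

r_H ≈ a (m/3M)^(1/3)
    = (6.71 × 10⁸) × (4.80 × 10²² / (3 × 1.90 × 10²⁷))^(1/3)
    = 1.37 × 10⁷ m

1.37 × 10⁷ m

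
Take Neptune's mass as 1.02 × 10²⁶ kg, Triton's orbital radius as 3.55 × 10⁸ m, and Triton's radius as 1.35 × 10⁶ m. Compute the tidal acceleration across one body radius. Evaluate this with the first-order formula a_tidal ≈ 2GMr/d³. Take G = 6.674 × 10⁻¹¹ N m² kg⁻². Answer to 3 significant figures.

4.11 × 10⁻⁴ m/s²

a_tidal = 2GMr/d³
        = 2 × (6.674 × 10⁻¹¹) × (1.02 × 10²⁶) × (1.35 × 10⁶) / (3.55 × 10⁸)³
        = 4.11 × 10⁻⁴ m/s²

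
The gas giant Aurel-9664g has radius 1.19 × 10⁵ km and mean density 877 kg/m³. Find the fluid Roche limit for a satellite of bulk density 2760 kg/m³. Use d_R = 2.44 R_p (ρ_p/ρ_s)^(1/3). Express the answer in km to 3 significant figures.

1.98 × 10⁵ km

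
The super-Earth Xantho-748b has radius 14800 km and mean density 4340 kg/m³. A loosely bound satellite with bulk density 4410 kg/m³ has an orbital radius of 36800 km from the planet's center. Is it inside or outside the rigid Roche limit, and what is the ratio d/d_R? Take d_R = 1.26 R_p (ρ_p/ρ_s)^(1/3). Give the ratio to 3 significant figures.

outside; d/d_R ≈ 1.98

d_R = 1.26 × (14800 km) × (4340/4410)^(1/3) = 18550 km
d/d_R = (36800) / (18550) = 1.98
Since d/d_R > 1, the body is outside the Roche limit.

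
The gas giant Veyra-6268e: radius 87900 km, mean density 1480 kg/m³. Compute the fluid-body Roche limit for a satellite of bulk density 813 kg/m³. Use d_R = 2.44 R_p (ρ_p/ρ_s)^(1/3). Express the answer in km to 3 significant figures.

2.62 × 10⁵ km

d_R = 2.44 × 87900 km × (1480/813)^(1/3)
    = 2.62 × 10⁵ km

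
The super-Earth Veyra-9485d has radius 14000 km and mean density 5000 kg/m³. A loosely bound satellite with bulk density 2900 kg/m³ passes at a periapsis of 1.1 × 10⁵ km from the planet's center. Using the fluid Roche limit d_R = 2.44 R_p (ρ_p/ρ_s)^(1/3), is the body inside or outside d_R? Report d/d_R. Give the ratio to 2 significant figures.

outside; d/d_R ≈ 2.7

d_R = 2.44 × (14000 km) × (5000/2900)^(1/3) = 40960 km
d/d_R = (1.1 × 10⁵) / (40960) = 2.7
Since d/d_R > 1, the body is outside the Roche limit.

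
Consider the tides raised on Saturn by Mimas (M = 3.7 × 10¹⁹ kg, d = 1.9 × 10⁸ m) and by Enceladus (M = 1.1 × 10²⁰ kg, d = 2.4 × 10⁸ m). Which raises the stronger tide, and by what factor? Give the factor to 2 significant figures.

Enceladus, by a factor of ≈ 1.5

Tidal stretch scales as M/d³; compute that for each body.
Mimas: (3.7 × 10¹⁹) / (1.9 × 10⁸)³ = 5.394 × 10⁻⁶
Enceladus: (1.1 × 10²⁰) / (2.4 × 10⁸)³ = 7.957 × 10⁻⁶
Ratio (larger/smaller) = 1.5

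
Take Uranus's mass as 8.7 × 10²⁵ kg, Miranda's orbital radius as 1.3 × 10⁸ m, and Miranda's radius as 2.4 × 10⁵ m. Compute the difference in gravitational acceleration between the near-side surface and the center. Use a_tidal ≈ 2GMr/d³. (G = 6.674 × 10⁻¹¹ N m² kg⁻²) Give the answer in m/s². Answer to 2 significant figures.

Δg = 2GMr/d³
   = 2 × (6.674 × 10⁻¹¹) × (8.7 × 10²⁵) × (2.4 × 10⁵) / (1.3 × 10⁸)³
   = 1.3 × 10⁻³ m/s²

1.3 × 10⁻³ m/s²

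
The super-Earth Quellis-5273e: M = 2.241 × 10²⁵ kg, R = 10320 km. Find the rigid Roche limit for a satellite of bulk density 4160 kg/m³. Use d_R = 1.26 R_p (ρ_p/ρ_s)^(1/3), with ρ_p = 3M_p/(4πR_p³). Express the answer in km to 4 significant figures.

ρ_p = 3M_p/(4πR_p³) = 3 × (2.241 × 10²⁵) / (4π × (1.032 × 10⁷ m)³) = 4868 kg/m³
d_R = 1.26 × 10320 km × (4868/4160)^(1/3)
    = 13700 km

13700 km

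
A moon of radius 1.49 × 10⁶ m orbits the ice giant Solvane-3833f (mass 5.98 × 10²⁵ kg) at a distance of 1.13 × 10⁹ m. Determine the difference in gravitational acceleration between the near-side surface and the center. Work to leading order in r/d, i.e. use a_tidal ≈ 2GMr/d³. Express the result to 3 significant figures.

a_tidal = 2GMr/d³
        = 2 × (6.674 × 10⁻¹¹) × (5.98 × 10²⁵) × (1.49 × 10⁶) / (1.13 × 10⁹)³
        = 8.24 × 10⁻⁶ m/s²

8.24 × 10⁻⁶ m/s²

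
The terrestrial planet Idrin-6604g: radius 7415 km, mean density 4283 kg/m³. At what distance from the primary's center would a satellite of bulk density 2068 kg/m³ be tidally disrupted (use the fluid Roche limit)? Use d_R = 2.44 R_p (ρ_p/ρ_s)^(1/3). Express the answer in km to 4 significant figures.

23060 km

d_R = 2.44 × 7415 km × (4283/2068)^(1/3)
    = 23060 km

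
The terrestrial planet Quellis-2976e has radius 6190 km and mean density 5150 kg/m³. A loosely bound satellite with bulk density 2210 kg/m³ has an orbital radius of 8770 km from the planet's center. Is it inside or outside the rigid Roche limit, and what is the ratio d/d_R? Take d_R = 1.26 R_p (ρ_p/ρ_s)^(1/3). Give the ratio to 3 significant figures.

inside; d/d_R ≈ 0.848

d_R = 1.26 × (6190 km) × (5150/2210)^(1/3) = 10340 km
d/d_R = (8770) / (10340) = 0.848
Since d/d_R < 1, the body is inside the Roche limit.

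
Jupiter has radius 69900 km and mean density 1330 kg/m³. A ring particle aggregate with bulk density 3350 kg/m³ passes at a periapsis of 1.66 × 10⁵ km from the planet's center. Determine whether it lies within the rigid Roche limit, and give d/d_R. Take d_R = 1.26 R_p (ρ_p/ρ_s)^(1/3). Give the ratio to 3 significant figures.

outside; d/d_R ≈ 2.56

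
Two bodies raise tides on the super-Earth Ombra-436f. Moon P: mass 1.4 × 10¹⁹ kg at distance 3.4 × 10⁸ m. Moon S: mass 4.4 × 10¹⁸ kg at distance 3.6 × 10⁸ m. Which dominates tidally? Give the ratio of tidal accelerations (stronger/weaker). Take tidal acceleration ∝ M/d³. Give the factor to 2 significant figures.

Compare M/d³ for the two perturbers:
Moon P: (1.4 × 10¹⁹) / (3.4 × 10⁸)³ = 3.562 × 10⁻⁷
Moon S: (4.4 × 10¹⁸) / (3.6 × 10⁸)³ = 9.431 × 10⁻⁸
Ratio (larger/smaller) = 3.8

Moon P, by a factor of ≈ 3.8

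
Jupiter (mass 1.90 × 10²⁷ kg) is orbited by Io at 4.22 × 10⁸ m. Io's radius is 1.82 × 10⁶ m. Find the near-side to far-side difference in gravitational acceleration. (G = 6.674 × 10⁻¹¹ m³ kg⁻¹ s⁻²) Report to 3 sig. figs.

1.23 × 10⁻² m/s²

Δa = 4GMr/d³
   = 4 × (6.674 × 10⁻¹¹) × (1.90 × 10²⁷) × (1.82 × 10⁶) / (4.22 × 10⁸)³
   = 1.23 × 10⁻² m/s²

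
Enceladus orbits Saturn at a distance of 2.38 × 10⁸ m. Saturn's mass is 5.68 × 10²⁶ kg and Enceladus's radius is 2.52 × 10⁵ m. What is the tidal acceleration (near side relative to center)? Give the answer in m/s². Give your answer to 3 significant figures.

Δa = 2GMr/d³
   = 2 × (6.674 × 10⁻¹¹) × (5.68 × 10²⁶) × (2.52 × 10⁵) / (2.38 × 10⁸)³
   = 1.42 × 10⁻³ m/s²

1.42 × 10⁻³ m/s²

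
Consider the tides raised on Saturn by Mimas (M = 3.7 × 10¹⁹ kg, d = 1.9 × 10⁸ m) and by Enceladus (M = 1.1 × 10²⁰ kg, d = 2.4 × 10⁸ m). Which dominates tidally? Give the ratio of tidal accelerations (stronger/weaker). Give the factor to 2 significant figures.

Tidal acceleration ∝ M/d³, so compare M/d³ for each.
Mimas: (3.7 × 10¹⁹) / (1.9 × 10⁸)³ = 5.394 × 10⁻⁶
Enceladus: (1.1 × 10²⁰) / (2.4 × 10⁸)³ = 7.957 × 10⁻⁶
Ratio (larger/smaller) = 1.5

Enceladus, by a factor of ≈ 1.5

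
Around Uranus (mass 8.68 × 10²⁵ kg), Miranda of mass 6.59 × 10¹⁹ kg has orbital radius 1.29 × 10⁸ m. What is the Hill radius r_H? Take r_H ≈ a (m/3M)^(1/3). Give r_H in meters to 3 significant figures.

r_H ≈ a (m/3M)^(1/3)
    = (1.29 × 10⁸) × (6.59 × 10¹⁹ / (3 × 8.68 × 10²⁵))^(1/3)
    = 8.16 × 10⁵ m

8.16 × 10⁵ m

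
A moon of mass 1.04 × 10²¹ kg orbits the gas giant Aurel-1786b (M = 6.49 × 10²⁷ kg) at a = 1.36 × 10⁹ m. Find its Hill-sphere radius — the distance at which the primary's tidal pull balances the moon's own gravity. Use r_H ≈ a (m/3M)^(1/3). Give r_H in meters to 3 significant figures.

5.12 × 10⁶ m

r_H ≈ a (m/3M)^(1/3)
    = (1.36 × 10⁹) × (1.04 × 10²¹ / (3 × 6.49 × 10²⁷))^(1/3)
    = 5.12 × 10⁶ m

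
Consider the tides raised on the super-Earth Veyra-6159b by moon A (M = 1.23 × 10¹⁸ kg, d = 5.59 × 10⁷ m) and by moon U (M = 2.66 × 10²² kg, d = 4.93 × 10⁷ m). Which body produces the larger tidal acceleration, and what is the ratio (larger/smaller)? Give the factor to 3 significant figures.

Moon U, by a factor of ≈ 31500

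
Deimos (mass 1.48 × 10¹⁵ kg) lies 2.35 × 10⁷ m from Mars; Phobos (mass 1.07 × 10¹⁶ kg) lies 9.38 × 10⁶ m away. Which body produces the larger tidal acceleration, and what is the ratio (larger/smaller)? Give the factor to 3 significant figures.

Phobos, by a factor of ≈ 114

Tidal acceleration ∝ M/d³, so compare M/d³ for each.
Deimos: (1.48 × 10¹⁵) / (2.35 × 10⁷)³ = 1.140 × 10⁻⁷
Phobos: (1.07 × 10¹⁶) / (9.38 × 10⁶)³ = 1.297 × 10⁻⁵
Ratio (larger/smaller) = 114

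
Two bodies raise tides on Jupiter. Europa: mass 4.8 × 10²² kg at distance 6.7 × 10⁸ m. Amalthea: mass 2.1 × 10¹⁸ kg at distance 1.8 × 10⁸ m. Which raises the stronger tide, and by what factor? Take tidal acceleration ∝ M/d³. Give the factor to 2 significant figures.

Europa, by a factor of ≈ 440

Tidal acceleration ∝ M/d³, so compare M/d³ for each.
Europa: (4.8 × 10²²) / (6.7 × 10⁸)³ = 1.596 × 10⁻⁴
Amalthea: (2.1 × 10¹⁸) / (1.8 × 10⁸)³ = 3.601 × 10⁻⁷
Ratio (larger/smaller) = 440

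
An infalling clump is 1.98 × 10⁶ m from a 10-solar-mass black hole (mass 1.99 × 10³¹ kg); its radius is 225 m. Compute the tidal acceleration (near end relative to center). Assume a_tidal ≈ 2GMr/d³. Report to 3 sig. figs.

7.70 × 10⁴ m/s²

Since r ≪ d, expand the inverse-square field across one radius to get the leading 2GMr/d³ term.
Δa = 2GMr/d³
   = 2 × (6.674 × 10⁻¹¹) × (1.99 × 10³¹) × (225) / (1.98 × 10⁶)³
   = 7.70 × 10⁴ m/s²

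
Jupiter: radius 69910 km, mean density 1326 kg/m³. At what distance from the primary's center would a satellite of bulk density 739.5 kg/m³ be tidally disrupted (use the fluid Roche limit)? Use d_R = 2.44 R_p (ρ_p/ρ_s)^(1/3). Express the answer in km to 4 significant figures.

d_R = 2.44 × 69910 km × (1326/739.5)^(1/3)
    = 2.072 × 10⁵ km

2.072 × 10⁵ km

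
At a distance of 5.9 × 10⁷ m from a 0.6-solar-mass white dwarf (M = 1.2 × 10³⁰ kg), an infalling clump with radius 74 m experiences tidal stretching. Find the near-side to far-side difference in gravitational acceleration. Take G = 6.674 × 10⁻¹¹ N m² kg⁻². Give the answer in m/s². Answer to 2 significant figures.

1.2 × 10⁻¹ m/s²

Δg = 4GMr/d³
   = 4 × (6.674 × 10⁻¹¹) × (1.2 × 10³⁰) × (74) / (5.9 × 10⁷)³
   = 1.2 × 10⁻¹ m/s²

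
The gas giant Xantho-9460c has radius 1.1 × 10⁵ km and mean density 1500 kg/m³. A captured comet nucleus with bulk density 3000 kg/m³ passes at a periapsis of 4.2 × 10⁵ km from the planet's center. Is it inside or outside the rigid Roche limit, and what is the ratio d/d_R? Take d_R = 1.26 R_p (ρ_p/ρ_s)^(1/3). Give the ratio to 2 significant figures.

d_R = 1.26 × (1.1 × 10⁵ km) × (1500/3000)^(1/3) = 1.100 × 10⁵ km
d/d_R = (4.2 × 10⁵) / (1.100 × 10⁵) = 3.8
Since d/d_R > 1, the body is outside the Roche limit.

outside; d/d_R ≈ 3.8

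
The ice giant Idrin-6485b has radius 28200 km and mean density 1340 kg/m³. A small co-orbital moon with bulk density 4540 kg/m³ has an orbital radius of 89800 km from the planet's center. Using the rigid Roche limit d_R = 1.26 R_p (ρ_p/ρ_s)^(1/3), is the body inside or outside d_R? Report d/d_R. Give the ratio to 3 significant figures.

outside; d/d_R ≈ 3.80

d_R = 1.26 × (28200 km) × (1340/4540)^(1/3) = 23660 km
d/d_R = (89800) / (23660) = 3.80
Since d/d_R > 1, the body is outside the Roche limit.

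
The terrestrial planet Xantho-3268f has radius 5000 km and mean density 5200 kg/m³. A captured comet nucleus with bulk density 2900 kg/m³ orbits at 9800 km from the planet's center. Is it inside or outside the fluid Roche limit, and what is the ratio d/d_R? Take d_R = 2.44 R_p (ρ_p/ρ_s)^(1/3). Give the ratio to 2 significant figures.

inside; d/d_R ≈ 0.66

d_R = 2.44 × (5000 km) × (5200/2900)^(1/3) = 14820 km
d/d_R = (9800) / (14820) = 0.66
Since d/d_R < 1, the body is inside the Roche limit.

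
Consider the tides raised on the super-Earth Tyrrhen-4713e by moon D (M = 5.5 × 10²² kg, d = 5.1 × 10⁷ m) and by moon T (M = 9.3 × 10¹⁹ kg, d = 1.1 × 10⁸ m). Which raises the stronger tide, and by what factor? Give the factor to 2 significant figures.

Compare M/d³ for the two perturbers:
Moon D: (5.5 × 10²²) / (5.1 × 10⁷)³ = 4.146 × 10⁻¹
Moon T: (9.3 × 10¹⁹) / (1.1 × 10⁸)³ = 6.987 × 10⁻⁵
Ratio (larger/smaller) = 5900

Moon D, by a factor of ≈ 5900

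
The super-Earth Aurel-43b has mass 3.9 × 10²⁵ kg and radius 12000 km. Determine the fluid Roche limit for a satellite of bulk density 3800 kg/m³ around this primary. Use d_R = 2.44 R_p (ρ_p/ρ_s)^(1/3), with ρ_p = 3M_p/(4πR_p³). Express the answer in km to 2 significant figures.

ρ_p = 3M_p/(4πR_p³) = 3 × (3.9 × 10²⁵) / (4π × (1.2 × 10⁷ m)³) = 5400 kg/m³
d_R = 2.44 × 12000 km × (5400/3800)^(1/3)
    = 33000 km

33000 km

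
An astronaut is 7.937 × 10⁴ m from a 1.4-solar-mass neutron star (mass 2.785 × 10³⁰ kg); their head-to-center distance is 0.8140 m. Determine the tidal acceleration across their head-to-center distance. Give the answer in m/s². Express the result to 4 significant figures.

6.052 × 10⁵ m/s²

a_tidal = 2GMr/d³
        = 2 × (6.674 × 10⁻¹¹) × (2.785 × 10³⁰) × (0.8140) / (7.937 × 10⁴)³
        = 6.052 × 10⁵ m/s²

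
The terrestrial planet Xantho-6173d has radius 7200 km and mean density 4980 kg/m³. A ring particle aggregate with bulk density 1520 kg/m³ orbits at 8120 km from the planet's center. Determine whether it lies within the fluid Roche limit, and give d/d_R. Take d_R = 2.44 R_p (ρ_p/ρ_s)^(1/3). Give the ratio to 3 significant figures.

inside; d/d_R ≈ 0.311

d_R = 2.44 × (7200 km) × (4980/1520)^(1/3) = 26090 km
d/d_R = (8120) / (26090) = 0.311
Since d/d_R < 1, the body is inside the Roche limit.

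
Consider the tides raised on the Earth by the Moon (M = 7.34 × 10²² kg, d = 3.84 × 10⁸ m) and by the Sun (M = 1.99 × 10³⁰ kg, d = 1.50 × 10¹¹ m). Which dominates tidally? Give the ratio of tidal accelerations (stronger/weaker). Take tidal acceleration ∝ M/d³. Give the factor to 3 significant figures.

The Moon, by a factor of ≈ 2.20

The tide-raising term goes as M/d³ (the gradient of a 1/d² field).
The Moon: (7.34 × 10²²) / (3.84 × 10⁸)³ = 1.296 × 10⁻³
The Sun: (1.99 × 10³⁰) / (1.50 × 10¹¹)³ = 5.896 × 10⁻⁴
Ratio (larger/smaller) = 2.20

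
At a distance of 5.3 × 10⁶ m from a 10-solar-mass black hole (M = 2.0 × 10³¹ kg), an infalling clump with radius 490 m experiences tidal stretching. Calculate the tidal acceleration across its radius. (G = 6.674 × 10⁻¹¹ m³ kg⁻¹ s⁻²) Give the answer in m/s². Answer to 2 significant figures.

Since r ≪ d, expand the inverse-square field across one radius to get the leading 2GMr/d³ term.
Δg = 2GMr/d³
   = 2 × (6.674 × 10⁻¹¹) × (2.0 × 10³¹) × (490) / (5.3 × 10⁶)³
   = 8.8 × 10³ m/s²

8.8 × 10³ m/s²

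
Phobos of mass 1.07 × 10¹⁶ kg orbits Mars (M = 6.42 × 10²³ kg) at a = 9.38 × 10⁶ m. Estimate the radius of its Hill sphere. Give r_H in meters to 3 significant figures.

r_H ≈ a (m/3M)^(1/3)
    = (9.38 × 10⁶) × (1.07 × 10¹⁶ / (3 × 6.42 × 10²³))^(1/3)
    = 1.66 × 10⁴ m

1.66 × 10⁴ m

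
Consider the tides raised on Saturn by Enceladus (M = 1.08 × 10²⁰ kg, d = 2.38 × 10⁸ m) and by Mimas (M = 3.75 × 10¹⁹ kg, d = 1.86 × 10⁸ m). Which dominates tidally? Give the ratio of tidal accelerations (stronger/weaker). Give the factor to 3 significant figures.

Tidal stretch scales as M/d³; compute that for each body.
Enceladus: (1.08 × 10²⁰) / (2.38 × 10⁸)³ = 8.011 × 10⁻⁶
Mimas: (3.75 × 10¹⁹) / (1.86 × 10⁸)³ = 5.828 × 10⁻⁶
Ratio (larger/smaller) = 1.37

Enceladus, by a factor of ≈ 1.37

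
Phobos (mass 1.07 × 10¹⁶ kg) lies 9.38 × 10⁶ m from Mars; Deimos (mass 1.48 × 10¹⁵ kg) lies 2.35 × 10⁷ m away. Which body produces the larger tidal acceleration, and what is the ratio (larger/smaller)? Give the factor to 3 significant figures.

Phobos, by a factor of ≈ 114

Tidal stretch scales as M/d³; compute that for each body.
Phobos: (1.07 × 10¹⁶) / (9.38 × 10⁶)³ = 1.297 × 10⁻⁵
Deimos: (1.48 × 10¹⁵) / (2.35 × 10⁷)³ = 1.140 × 10⁻⁷
Ratio (larger/smaller) = 114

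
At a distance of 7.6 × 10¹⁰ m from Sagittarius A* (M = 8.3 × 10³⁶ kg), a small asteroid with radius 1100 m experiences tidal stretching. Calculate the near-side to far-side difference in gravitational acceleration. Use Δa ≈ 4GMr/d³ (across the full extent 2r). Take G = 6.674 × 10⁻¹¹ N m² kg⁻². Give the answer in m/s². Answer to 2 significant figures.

The field gradient is 2GM/d³; across the full diameter 2r the difference is 4GMr/d³.
a_tidal = 4GMr/d³
        = 4 × (6.674 × 10⁻¹¹) × (8.3 × 10³⁶) × (1100) / (7.6 × 10¹⁰)³
        = 5.6 × 10⁻³ m/s²

5.6 × 10⁻³ m/s²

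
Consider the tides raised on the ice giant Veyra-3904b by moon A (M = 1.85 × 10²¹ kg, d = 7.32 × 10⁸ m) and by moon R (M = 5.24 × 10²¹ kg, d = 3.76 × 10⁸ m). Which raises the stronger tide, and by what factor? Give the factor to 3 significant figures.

Tidal acceleration ∝ M/d³, so compare M/d³ for each.
Moon A: (1.85 × 10²¹) / (7.32 × 10⁸)³ = 4.717 × 10⁻⁶
Moon R: (5.24 × 10²¹) / (3.76 × 10⁸)³ = 9.858 × 10⁻⁵
Ratio (larger/smaller) = 20.9

Moon R, by a factor of ≈ 20.9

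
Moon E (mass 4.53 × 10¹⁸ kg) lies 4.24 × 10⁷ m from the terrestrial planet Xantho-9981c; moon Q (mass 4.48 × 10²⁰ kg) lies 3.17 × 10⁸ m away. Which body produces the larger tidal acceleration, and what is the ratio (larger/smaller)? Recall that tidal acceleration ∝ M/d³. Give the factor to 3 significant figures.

The tide-raising term goes as M/d³ (the gradient of a 1/d² field).
Moon E: (4.53 × 10¹⁸) / (4.24 × 10⁷)³ = 5.943 × 10⁻⁵
Moon Q: (4.48 × 10²⁰) / (3.17 × 10⁸)³ = 1.406 × 10⁻⁵
Ratio (larger/smaller) = 4.23

Moon E, by a factor of ≈ 4.23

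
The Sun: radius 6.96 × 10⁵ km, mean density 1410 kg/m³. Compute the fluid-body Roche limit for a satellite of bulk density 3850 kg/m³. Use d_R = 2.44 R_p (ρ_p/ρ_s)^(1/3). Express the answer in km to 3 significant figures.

d_R = 2.44 × 6.96 × 10⁵ km × (1410/3850)^(1/3)
    = 1.22 × 10⁶ km

1.22 × 10⁶ km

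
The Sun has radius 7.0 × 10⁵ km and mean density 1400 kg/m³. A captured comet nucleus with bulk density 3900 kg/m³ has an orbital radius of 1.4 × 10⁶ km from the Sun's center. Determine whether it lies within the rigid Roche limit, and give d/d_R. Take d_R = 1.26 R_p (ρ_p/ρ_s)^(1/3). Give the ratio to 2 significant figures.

outside; d/d_R ≈ 2.2

d_R = 1.26 × (7.0 × 10⁵ km) × (1400/3900)^(1/3) = 6.268 × 10⁵ km
d/d_R = (1.4 × 10⁶) / (6.268 × 10⁵) = 2.2
Since d/d_R > 1, the body is outside the Roche limit.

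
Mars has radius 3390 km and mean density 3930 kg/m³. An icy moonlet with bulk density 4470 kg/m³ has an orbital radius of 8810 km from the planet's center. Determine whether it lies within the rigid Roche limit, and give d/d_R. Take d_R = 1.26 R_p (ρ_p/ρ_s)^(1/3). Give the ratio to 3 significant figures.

outside; d/d_R ≈ 2.15

d_R = 1.26 × (3390 km) × (3930/4470)^(1/3) = 4092 km
d/d_R = (8810) / (4092) = 2.15
Since d/d_R > 1, the body is outside the Roche limit.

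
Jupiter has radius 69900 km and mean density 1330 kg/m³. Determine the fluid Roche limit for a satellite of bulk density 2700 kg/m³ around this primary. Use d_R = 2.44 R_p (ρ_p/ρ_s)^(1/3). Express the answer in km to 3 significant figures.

d_R = 2.44 × 69900 km × (1330/2700)^(1/3)
    = 1.35 × 10⁵ km

1.35 × 10⁵ km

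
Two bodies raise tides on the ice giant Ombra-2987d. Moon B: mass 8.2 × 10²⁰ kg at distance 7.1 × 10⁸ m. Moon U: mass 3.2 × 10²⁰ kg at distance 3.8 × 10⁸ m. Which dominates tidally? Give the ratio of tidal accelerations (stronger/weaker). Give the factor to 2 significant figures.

Moon U, by a factor of ≈ 2.5

Compare M/d³ for the two perturbers:
Moon B: (8.2 × 10²⁰) / (7.1 × 10⁸)³ = 2.291 × 10⁻⁶
Moon U: (3.2 × 10²⁰) / (3.8 × 10⁸)³ = 5.832 × 10⁻⁶
Ratio (larger/smaller) = 2.5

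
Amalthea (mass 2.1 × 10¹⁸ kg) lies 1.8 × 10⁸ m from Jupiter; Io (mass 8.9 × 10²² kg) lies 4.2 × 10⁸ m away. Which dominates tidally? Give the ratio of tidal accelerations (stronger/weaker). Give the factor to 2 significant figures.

Io, by a factor of ≈ 3300

Compare M/d³ for the two perturbers:
Amalthea: (2.1 × 10¹⁸) / (1.8 × 10⁸)³ = 3.601 × 10⁻⁷
Io: (8.9 × 10²²) / (4.2 × 10⁸)³ = 1.201 × 10⁻³
Ratio (larger/smaller) = 3300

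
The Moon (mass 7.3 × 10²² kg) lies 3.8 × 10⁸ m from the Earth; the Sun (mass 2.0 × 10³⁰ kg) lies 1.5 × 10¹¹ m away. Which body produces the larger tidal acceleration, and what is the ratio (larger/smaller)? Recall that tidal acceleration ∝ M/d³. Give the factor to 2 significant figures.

The Moon, by a factor of ≈ 2.2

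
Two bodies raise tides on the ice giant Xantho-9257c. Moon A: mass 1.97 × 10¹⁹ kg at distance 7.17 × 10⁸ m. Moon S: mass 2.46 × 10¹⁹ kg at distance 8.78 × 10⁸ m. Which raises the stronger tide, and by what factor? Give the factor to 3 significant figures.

Tidal acceleration ∝ M/d³, so compare M/d³ for each.
Moon A: (1.97 × 10¹⁹) / (7.17 × 10⁸)³ = 5.345 × 10⁻⁸
Moon S: (2.46 × 10¹⁹) / (8.78 × 10⁸)³ = 3.635 × 10⁻⁸
Ratio (larger/smaller) = 1.47

Moon A, by a factor of ≈ 1.47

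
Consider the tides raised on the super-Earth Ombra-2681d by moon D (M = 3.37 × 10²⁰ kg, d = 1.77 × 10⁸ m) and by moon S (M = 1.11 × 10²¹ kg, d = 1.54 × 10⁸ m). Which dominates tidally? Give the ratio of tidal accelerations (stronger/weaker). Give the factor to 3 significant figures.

Moon S, by a factor of ≈ 5.00

Tidal acceleration ∝ M/d³, so compare M/d³ for each.
Moon D: (3.37 × 10²⁰) / (1.77 × 10⁸)³ = 6.077 × 10⁻⁵
Moon S: (1.11 × 10²¹) / (1.54 × 10⁸)³ = 3.039 × 10⁻⁴
Ratio (larger/smaller) = 5.00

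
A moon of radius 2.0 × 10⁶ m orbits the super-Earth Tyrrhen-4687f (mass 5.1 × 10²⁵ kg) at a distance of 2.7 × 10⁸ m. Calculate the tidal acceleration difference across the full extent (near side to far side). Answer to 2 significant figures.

Δa = 4GMr/d³
   = 4 × (6.674 × 10⁻¹¹) × (5.1 × 10²⁵) × (2.0 × 10⁶) / (2.7 × 10⁸)³
   = 1.4 × 10⁻³ m/s²

1.4 × 10⁻³ m/s²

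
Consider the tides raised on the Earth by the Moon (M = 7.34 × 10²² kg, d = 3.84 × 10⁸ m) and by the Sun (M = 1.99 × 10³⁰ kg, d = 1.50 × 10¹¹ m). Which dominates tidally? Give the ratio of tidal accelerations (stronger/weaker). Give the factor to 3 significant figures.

The Moon, by a factor of ≈ 2.20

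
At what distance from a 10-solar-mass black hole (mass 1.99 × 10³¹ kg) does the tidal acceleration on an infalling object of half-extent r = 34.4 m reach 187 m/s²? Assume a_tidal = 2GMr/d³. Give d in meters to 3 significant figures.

7.88 × 10⁶ m

2GMr/d³ = a_tidal  ⇒  d = (2GMr / a_tidal)^(1/3)
d = (2 × 6.674×10⁻¹¹ × (1.99 × 10³¹) × (34.4) / (187))^(1/3)
  = 7.88 × 10⁶ m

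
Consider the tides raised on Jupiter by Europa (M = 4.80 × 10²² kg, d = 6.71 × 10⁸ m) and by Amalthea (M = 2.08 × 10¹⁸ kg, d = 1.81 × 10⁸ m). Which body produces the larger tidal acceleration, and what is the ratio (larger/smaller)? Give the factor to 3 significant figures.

The tide-raising term goes as M/d³ (the gradient of a 1/d² field).
Europa: (4.80 × 10²²) / (6.71 × 10⁸)³ = 1.589 × 10⁻⁴
Amalthea: (2.08 × 10¹⁸) / (1.81 × 10⁸)³ = 3.508 × 10⁻⁷
Ratio (larger/smaller) = 453

Europa, by a factor of ≈ 453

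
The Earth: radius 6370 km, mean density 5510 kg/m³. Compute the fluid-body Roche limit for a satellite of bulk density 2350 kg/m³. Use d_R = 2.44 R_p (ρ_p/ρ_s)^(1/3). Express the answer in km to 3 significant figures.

20600 km

d_R = 2.44 × 6370 km × (5510/2350)^(1/3)
    = 20600 km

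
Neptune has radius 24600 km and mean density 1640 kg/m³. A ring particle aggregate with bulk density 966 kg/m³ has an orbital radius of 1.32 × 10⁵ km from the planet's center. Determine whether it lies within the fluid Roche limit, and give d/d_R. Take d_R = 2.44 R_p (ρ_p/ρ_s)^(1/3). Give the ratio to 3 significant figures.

d_R = 2.44 × (24600 km) × (1640/966)^(1/3) = 71610 km
d/d_R = (1.32 × 10⁵) / (71610) = 1.84
Since d/d_R > 1, the body is outside the Roche limit.

outside; d/d_R ≈ 1.84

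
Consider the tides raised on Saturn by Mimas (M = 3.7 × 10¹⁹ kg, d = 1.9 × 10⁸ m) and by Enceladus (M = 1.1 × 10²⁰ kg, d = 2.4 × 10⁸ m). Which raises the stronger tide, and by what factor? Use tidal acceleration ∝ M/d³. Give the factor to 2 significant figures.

Tidal stretch scales as M/d³; compute that for each body.
Mimas: (3.7 × 10¹⁹) / (1.9 × 10⁸)³ = 5.394 × 10⁻⁶
Enceladus: (1.1 × 10²⁰) / (2.4 × 10⁸)³ = 7.957 × 10⁻⁶
Ratio (larger/smaller) = 1.5

Enceladus, by a factor of ≈ 1.5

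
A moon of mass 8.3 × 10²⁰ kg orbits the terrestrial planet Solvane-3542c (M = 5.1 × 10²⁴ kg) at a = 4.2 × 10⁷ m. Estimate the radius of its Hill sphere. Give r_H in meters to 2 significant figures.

r_H ≈ a (m/3M)^(1/3)
    = (4.2 × 10⁷) × (8.3 × 10²⁰ / (3 × 5.1 × 10²⁴))^(1/3)
    = 1.6 × 10⁶ m

1.6 × 10⁶ m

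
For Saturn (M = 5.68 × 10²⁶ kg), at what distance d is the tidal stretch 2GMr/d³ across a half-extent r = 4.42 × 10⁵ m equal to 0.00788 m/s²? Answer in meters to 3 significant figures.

1.62 × 10⁸ m

2GMr/d³ = a_tidal  ⇒  d = (2GMr / a_tidal)^(1/3)
d = (2 × 6.674×10⁻¹¹ × (5.68 × 10²⁶) × (4.42 × 10⁵) / (0.00788))^(1/3)
  = 1.62 × 10⁸ m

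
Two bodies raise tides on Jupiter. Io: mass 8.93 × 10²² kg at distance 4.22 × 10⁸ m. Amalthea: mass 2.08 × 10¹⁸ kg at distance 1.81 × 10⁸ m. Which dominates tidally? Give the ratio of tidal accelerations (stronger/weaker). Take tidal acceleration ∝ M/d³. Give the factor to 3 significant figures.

Io, by a factor of ≈ 3390

The tide-raising term goes as M/d³ (the gradient of a 1/d² field).
Io: (8.93 × 10²²) / (4.22 × 10⁸)³ = 1.188 × 10⁻³
Amalthea: (2.08 × 10¹⁸) / (1.81 × 10⁸)³ = 3.508 × 10⁻⁷
Ratio (larger/smaller) = 3390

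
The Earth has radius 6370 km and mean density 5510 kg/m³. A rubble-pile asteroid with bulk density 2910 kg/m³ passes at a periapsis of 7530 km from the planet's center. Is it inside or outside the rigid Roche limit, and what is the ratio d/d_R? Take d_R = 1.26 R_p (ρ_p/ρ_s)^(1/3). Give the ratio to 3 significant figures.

inside; d/d_R ≈ 0.758

d_R = 1.26 × (6370 km) × (5510/2910)^(1/3) = 9930 km
d/d_R = (7530) / (9930) = 0.758
Since d/d_R < 1, the body is inside the Roche limit.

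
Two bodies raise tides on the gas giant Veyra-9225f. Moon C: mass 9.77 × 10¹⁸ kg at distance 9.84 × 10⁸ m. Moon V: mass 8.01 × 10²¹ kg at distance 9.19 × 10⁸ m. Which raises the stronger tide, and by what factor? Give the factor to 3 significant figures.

Tidal stretch scales as M/d³; compute that for each body.
Moon C: (9.77 × 10¹⁸) / (9.84 × 10⁸)³ = 1.025 × 10⁻⁸
Moon V: (8.01 × 10²¹) / (9.19 × 10⁸)³ = 1.032 × 10⁻⁵
Ratio (larger/smaller) = 1010

Moon V, by a factor of ≈ 1010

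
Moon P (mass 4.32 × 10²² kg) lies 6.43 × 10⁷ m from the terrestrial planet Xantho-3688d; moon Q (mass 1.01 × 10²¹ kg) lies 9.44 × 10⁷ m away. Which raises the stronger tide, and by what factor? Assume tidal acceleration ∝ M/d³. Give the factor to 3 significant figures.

Moon P, by a factor of ≈ 135

The tide-raising term goes as M/d³ (the gradient of a 1/d² field).
Moon P: (4.32 × 10²²) / (6.43 × 10⁷)³ = 1.625 × 10⁻¹
Moon Q: (1.01 × 10²¹) / (9.44 × 10⁷)³ = 1.201 × 10⁻³
Ratio (larger/smaller) = 135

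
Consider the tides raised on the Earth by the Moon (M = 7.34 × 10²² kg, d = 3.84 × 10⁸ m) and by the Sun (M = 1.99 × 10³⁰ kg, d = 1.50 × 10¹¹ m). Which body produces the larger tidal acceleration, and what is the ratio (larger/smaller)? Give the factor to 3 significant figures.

Tidal stretch scales as M/d³; compute that for each body.
The Moon: (7.34 × 10²²) / (3.84 × 10⁸)³ = 1.296 × 10⁻³
The Sun: (1.99 × 10³⁰) / (1.50 × 10¹¹)³ = 5.896 × 10⁻⁴
Ratio (larger/smaller) = 2.20

The Moon, by a factor of ≈ 2.20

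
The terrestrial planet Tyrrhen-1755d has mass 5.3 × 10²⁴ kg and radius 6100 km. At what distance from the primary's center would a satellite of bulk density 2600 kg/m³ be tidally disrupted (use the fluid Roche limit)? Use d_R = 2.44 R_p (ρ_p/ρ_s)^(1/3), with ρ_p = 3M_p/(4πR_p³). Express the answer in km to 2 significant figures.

19000 km

ρ_p = 3M_p/(4πR_p³) = 3 × (5.3 × 10²⁴) / (4π × (6.1 × 10⁶ m)³) = 5600 kg/m³
d_R = 2.44 × 6100 km × (5600/2600)^(1/3)
    = 19000 km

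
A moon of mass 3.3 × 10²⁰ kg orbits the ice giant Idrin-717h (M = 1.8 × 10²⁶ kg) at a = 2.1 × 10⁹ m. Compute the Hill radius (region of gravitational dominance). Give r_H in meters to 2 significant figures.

1.8 × 10⁷ m

r_H ≈ a (m/3M)^(1/3)
    = (2.1 × 10⁹) × (3.3 × 10²⁰ / (3 × 1.8 × 10²⁶))^(1/3)
    = 1.8 × 10⁷ m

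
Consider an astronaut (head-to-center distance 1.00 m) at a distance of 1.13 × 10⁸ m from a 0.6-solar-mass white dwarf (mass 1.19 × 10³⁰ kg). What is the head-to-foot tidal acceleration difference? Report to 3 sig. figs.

2.20 × 10⁻⁴ m/s²

Δa = 4GMr/d³
   = 4 × (6.674 × 10⁻¹¹) × (1.19 × 10³⁰) × (1.00) / (1.13 × 10⁸)³
   = 2.20 × 10⁻⁴ m/s²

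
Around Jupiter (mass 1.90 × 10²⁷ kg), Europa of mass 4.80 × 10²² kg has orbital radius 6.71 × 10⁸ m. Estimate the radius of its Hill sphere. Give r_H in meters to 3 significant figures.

r_H ≈ a (m/3M)^(1/3)
    = (6.71 × 10⁸) × (4.80 × 10²² / (3 × 1.90 × 10²⁷))^(1/3)
    = 1.37 × 10⁷ m

1.37 × 10⁷ m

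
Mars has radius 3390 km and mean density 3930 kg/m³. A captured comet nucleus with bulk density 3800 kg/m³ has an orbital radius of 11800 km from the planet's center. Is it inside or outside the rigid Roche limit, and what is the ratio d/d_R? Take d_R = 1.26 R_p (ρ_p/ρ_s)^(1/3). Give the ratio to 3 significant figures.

outside; d/d_R ≈ 2.73

d_R = 1.26 × (3390 km) × (3930/3800)^(1/3) = 4320 km
d/d_R = (11800) / (4320) = 2.73
Since d/d_R > 1, the body is outside the Roche limit.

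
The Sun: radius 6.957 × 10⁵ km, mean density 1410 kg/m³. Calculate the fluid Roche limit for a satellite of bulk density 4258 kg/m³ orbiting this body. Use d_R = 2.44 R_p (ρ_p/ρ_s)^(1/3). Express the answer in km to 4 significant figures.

d_R = 2.44 × 6.957 × 10⁵ km × (1410/4258)^(1/3)
    = 1.174 × 10⁶ km

1.174 × 10⁶ km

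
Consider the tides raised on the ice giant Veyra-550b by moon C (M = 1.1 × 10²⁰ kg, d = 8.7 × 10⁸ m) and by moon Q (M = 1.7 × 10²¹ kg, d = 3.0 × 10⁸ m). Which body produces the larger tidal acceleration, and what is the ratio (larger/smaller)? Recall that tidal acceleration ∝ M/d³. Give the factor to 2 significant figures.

The tide-raising term goes as M/d³ (the gradient of a 1/d² field).
Moon C: (1.1 × 10²⁰) / (8.7 × 10⁸)³ = 1.670 × 10⁻⁷
Moon Q: (1.7 × 10²¹) / (3.0 × 10⁸)³ = 6.296 × 10⁻⁵
Ratio (larger/smaller) = 380

Moon Q, by a factor of ≈ 380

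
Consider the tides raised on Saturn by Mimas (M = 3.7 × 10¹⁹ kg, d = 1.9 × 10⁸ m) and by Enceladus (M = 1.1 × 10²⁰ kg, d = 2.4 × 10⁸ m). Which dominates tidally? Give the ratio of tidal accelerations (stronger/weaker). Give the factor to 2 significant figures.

Enceladus, by a factor of ≈ 1.5

Tidal acceleration ∝ M/d³, so compare M/d³ for each.
Mimas: (3.7 × 10¹⁹) / (1.9 × 10⁸)³ = 5.394 × 10⁻⁶
Enceladus: (1.1 × 10²⁰) / (2.4 × 10⁸)³ = 7.957 × 10⁻⁶
Ratio (larger/smaller) = 1.5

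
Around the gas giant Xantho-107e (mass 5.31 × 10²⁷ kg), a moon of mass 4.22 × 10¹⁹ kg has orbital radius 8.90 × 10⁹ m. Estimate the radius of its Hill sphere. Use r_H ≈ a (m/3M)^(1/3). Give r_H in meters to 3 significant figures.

1.23 × 10⁷ m

r_H ≈ a (m/3M)^(1/3)
    = (8.90 × 10⁹) × (4.22 × 10¹⁹ / (3 × 5.31 × 10²⁷))^(1/3)
    = 1.23 × 10⁷ m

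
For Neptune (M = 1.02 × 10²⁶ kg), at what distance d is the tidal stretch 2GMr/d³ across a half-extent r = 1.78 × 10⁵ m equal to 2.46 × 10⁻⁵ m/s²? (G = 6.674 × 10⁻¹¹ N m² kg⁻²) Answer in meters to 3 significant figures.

4.62 × 10⁸ m

2GMr/d³ = a_tidal  ⇒  d = (2GMr / a_tidal)^(1/3)
d = (2 × 6.674×10⁻¹¹ × (1.02 × 10²⁶) × (1.78 × 10⁵) / (2.46 × 10⁻⁵))^(1/3)
  = 4.62 × 10⁸ m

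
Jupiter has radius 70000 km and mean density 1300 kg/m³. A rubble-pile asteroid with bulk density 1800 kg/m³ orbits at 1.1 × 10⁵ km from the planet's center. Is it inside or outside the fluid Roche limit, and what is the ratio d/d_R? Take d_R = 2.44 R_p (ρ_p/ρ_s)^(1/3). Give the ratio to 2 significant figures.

inside; d/d_R ≈ 0.72

d_R = 2.44 × (70000 km) × (1300/1800)^(1/3) = 1.532 × 10⁵ km
d/d_R = (1.1 × 10⁵) / (1.532 × 10⁵) = 0.72
Since d/d_R < 1, the body is inside the Roche limit.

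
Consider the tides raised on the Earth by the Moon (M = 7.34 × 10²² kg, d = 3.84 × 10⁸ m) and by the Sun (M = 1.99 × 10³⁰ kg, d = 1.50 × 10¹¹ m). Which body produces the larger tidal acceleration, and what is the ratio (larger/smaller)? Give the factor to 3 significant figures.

The Moon, by a factor of ≈ 2.20

The tide-raising term goes as M/d³ (the gradient of a 1/d² field).
The Moon: (7.34 × 10²²) / (3.84 × 10⁸)³ = 1.296 × 10⁻³
The Sun: (1.99 × 10³⁰) / (1.50 × 10¹¹)³ = 5.896 × 10⁻⁴
Ratio (larger/smaller) = 2.20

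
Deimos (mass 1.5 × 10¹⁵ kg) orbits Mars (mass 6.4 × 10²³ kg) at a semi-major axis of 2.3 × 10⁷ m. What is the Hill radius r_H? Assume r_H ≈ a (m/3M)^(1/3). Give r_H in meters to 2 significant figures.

r_H ≈ a (m/3M)^(1/3)
    = (2.3 × 10⁷) × (1.5 × 10¹⁵ / (3 × 6.4 × 10²³))^(1/3)
    = 2.1 × 10⁴ m

2.1 × 10⁴ m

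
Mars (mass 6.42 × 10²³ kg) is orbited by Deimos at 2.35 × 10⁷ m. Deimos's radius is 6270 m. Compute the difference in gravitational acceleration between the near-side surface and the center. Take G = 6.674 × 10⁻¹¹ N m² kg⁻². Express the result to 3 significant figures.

4.14 × 10⁻⁵ m/s²

Differencing GM/(d−r)² and GM/d² to first order in r/d gives 2GMr/d³.
Δg = 2GMr/d³
   = 2 × (6.674 × 10⁻¹¹) × (6.42 × 10²³) × (6270) / (2.35 × 10⁷)³
   = 4.14 × 10⁻⁵ m/s²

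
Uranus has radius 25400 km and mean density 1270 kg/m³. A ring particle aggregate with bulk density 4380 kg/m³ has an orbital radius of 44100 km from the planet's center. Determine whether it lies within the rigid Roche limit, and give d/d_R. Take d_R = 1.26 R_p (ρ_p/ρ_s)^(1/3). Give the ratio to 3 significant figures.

d_R = 1.26 × (25400 km) × (1270/4380)^(1/3) = 21180 km
d/d_R = (44100) / (21180) = 2.08
Since d/d_R > 1, the body is outside the Roche limit.

outside; d/d_R ≈ 2.08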